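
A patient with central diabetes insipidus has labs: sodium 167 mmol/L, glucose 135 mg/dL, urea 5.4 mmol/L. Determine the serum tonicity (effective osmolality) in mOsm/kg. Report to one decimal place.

341.5 mOsm/kg

Effective osmolality excludes urea (freely permeant across cell membranes):
2·Na + glucose/18
= 2·167 + 135/18
= 334 + 7.5
= 341.5 mOsm/kg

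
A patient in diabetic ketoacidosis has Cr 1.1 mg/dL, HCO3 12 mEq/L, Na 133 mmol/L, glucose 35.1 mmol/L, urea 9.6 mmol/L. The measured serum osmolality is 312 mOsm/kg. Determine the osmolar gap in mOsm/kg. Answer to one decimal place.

1.3 mOsm/kg

Calculated osmolality = 2·Na + glucose + urea
= 2·133 + 35.1 + 9.6
= 266 + 35.10 + 9.60
= 310.7 mOsm/kg ≈ 310.7 mOsm/kg
Osmolar gap = measured − calculated = 312 − 310.7 = 1.3 mOsm/kg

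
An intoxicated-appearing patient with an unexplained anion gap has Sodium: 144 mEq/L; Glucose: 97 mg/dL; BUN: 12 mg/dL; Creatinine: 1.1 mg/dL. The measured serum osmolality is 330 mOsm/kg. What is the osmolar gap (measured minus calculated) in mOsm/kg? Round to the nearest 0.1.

32.3 mOsm/kg

Calculated osmolality = 2·Na + glucose/18 + BUN/2.8
= 2·144 + 97/18 + 12/2.8
= 288 + 5.39 + 4.29
= 297.68 mOsm/kg ≈ 297.7 mOsm/kg
Osmolar gap = measured − calculated = 330 − 297.7 = 32.3 mOsm/kg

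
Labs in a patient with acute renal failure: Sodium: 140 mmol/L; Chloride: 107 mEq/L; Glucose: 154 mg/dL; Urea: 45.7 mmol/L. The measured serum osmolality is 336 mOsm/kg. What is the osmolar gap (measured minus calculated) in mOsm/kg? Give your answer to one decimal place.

1.7 mOsm/kg

Calculated osmolality = 2·Na + glucose/18 + urea
= 2·140 + 154/18 + 45.7
= 280 + 8.56 + 45.70
= 334.26 mOsm/kg ≈ 334.3 mOsm/kg
Osmolar gap = measured − calculated = 336 − 334.3 = 1.7 mOsm/kg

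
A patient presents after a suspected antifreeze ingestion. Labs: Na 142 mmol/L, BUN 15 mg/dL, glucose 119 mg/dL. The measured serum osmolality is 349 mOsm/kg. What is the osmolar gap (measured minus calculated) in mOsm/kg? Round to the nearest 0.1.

53.0 mOsm/kg

Calculated osmolality = 2·Na + glucose/18 + BUN/2.8
= 2·142 + 119/18 + 15/2.8
= 284 + 6.61 + 5.36
= 295.97 mOsm/kg ≈ 296.0 mOsm/kg
Osmolar gap = measured − calculated = 349 − 296.0 = 53.0 mOsm/kg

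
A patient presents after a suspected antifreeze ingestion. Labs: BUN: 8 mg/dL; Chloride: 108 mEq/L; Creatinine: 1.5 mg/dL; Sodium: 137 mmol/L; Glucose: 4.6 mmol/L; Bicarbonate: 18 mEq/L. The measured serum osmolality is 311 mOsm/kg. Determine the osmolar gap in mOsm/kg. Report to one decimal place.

Calculated osmolality = 2·Na + glucose + BUN/2.8
= 2·137 + 4.6 + 8/2.8
= 274 + 4.60 + 2.86
= 281.46 mOsm/kg ≈ 281.5 mOsm/kg
Osmolar gap = measured − calculated = 311 − 281.5 = 29.5 mOsm/kg

29.5 mOsm/kg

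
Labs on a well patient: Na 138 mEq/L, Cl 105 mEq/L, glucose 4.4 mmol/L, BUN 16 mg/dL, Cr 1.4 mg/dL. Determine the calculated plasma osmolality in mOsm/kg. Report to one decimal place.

Calculated osmolality = 2·Na + glucose + BUN/2.8
= 2·138 + 4.4 + 16/2.8
= 276 + 4.40 + 5.71
= 286.11 mOsm/kg

286.1 mOsm/kg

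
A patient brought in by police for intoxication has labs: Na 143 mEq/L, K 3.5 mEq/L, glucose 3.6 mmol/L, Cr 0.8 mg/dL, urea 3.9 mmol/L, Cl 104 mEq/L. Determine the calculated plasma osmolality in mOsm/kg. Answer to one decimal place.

Calculated osmolality = 2·Na + glucose + urea
= 2·143 + 3.6 + 3.9
= 286 + 3.60 + 3.90
= 293.5 mOsm/kg

293.5 mOsm/kg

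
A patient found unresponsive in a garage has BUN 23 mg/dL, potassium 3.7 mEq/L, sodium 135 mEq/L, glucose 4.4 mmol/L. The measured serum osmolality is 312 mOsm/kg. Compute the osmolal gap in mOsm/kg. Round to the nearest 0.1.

29.4 mOsm/kg

Calculated osmolality = 2·Na + glucose + BUN/2.8
= 2·135 + 4.4 + 23/2.8
= 270 + 4.40 + 8.21
= 282.61 mOsm/kg ≈ 282.6 mOsm/kg
Osmolar gap = measured − calculated = 312 − 282.6 = 29.4 mOsm/kg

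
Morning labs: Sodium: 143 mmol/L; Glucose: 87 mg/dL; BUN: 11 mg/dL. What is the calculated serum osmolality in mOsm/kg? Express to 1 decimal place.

294.8 mOsm/kg

Calculated osmolality = 2·Na + glucose/18 + BUN/2.8
= 2·143 + 87/18 + 11/2.8
= 286 + 4.83 + 3.93
= 294.76 mOsm/kg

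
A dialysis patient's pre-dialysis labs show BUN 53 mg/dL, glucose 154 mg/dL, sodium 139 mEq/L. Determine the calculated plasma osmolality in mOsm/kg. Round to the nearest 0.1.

Calculated osmolality = 2·Na + glucose/18 + BUN/2.8
= 2·139 + 154/18 + 53/2.8
= 278 + 8.56 + 18.93
= 305.49 mOsm/kg

305.5 mOsm/kg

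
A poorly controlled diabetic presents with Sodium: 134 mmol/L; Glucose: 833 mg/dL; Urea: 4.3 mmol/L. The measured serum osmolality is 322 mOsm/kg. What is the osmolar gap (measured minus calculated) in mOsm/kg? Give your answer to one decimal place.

Calculated osmolality = 2·Na + glucose/18 + urea
= 2·134 + 833/18 + 4.3
= 268 + 46.28 + 4.30
= 318.58 mOsm/kg ≈ 318.6 mOsm/kg
Osmolar gap = measured − calculated = 322 − 318.6 = 3.4 mOsm/kg

3.4 mOsm/kg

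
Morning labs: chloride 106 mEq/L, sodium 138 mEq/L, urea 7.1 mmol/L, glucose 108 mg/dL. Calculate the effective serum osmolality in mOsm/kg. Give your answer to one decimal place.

282.0 mOsm/kg

Effective osmolality excludes urea (freely permeant across cell membranes):
2·Na + glucose/18
= 2·138 + 108/18
= 276 + 6
= 282 mOsm/kg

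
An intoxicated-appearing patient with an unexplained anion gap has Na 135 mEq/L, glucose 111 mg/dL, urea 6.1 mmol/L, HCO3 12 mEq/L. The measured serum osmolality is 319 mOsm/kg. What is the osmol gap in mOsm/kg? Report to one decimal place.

36.7 mOsm/kg

Calculated osmolality = 2·Na + glucose/18 + urea
= 2·135 + 111/18 + 6.1
= 270 + 6.17 + 6.10
= 282.27 mOsm/kg ≈ 282.3 mOsm/kg
Osmolar gap = measured − calculated = 319 − 282.3 = 36.7 mOsm/kg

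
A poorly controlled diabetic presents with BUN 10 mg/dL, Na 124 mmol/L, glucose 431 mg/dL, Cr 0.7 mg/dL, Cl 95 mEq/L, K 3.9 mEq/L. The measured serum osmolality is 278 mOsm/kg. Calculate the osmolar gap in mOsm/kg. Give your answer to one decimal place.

Calculated osmolality = 2·Na + glucose/18 + BUN/2.8
= 2·124 + 431/18 + 10/2.8
= 248 + 23.94 + 3.57
= 275.51 mOsm/kg ≈ 275.5 mOsm/kg
Osmolar gap = measured − calculated = 278 − 275.5 = 2.5 mOsm/kg

2.5 mOsm/kg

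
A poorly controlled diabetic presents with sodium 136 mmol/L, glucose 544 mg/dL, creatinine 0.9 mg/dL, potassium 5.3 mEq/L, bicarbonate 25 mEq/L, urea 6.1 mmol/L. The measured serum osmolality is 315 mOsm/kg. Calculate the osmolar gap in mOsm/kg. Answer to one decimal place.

6.7 mOsm/kg

Calculated osmolality = 2·Na + glucose/18 + urea
= 2·136 + 544/18 + 6.1
= 272 + 30.22 + 6.10
= 308.32 mOsm/kg ≈ 308.3 mOsm/kg
Osmolar gap = measured − calculated = 315 − 308.3 = 6.7 mOsm/kg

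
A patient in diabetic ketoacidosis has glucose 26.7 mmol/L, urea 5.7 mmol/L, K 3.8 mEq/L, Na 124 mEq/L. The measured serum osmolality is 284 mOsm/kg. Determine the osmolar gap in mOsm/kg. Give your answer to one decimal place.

Calculated osmolality = 2·Na + glucose + urea
= 2·124 + 26.7 + 5.7
= 248 + 26.70 + 5.70
= 280.4 mOsm/kg ≈ 280.4 mOsm/kg
Osmolar gap = measured − calculated = 284 − 280.4 = 3.6 mOsm/kg

3.6 mOsm/kg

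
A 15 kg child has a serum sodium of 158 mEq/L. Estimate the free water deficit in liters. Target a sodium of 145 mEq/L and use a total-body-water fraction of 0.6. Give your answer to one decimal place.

0.8 L

TBW = 0.6 · 15 = 9 L
Free water deficit = TBW · (Na/145 − 1)
= 9 · (158/145 − 1)
= 9 · 0.0897
= 0.81 L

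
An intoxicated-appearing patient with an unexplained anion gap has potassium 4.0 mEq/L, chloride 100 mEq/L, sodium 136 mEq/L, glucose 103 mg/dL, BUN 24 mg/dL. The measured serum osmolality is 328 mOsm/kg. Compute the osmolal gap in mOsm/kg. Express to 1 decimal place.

Calculated osmolality = 2·Na + glucose/18 + BUN/2.8
= 2·136 + 103/18 + 24/2.8
= 272 + 5.72 + 8.57
= 286.29 mOsm/kg ≈ 286.3 mOsm/kg
Osmolar gap = measured − calculated = 328 − 286.3 = 41.7 mOsm/kg

41.7 mOsm/kg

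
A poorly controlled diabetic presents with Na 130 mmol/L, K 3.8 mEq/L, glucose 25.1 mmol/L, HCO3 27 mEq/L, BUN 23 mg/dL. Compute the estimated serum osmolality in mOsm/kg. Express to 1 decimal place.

Calculated osmolality = 2·Na + glucose + BUN/2.8
= 2·130 + 25.1 + 23/2.8
= 260 + 25.10 + 8.21
= 293.31 mOsm/kg

293.3 mOsm/kg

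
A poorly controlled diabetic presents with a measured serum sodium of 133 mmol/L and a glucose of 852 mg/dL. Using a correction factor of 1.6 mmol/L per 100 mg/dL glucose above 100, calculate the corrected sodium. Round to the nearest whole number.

Corrected Na = measured Na + 1.6 · (glucose − 100)/100
= 133 + 1.6 · (852 − 100)/100
= 133 + 12
= 145 mmol/L

145 mmol/L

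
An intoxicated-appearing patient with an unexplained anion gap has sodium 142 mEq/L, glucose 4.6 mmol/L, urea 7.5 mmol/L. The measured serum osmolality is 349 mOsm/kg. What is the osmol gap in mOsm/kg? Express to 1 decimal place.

Calculated osmolality = 2·Na + glucose + urea
= 2·142 + 4.6 + 7.5
= 284 + 4.60 + 7.50
= 296.1 mOsm/kg ≈ 296.1 mOsm/kg
Osmolar gap = measured − calculated = 349 − 296.1 = 52.9 mOsm/kg

52.9 mOsm/kg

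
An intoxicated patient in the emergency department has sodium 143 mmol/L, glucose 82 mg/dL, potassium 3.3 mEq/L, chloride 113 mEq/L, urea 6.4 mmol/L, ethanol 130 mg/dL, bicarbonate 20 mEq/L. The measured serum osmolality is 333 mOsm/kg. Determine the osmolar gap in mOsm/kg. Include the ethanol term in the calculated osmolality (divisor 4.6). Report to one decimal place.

7.8 mOsm/kg

Calculated osmolality = 2·Na + glucose/18 + urea + ethanol/4.6
= 2·143 + 82/18 + 6.4 + 130/4.6
= 286 + 4.56 + 6.40 + 28.26
= 325.22 mOsm/kg ≈ 325.2 mOsm/kg
Osmolar gap = measured − calculated = 333 − 325.2 = 7.8 mOsm/kg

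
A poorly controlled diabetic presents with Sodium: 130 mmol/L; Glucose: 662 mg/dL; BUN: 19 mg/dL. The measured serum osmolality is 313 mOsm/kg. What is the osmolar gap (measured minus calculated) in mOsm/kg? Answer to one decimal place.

Calculated osmolality = 2·Na + glucose/18 + BUN/2.8
= 2·130 + 662/18 + 19/2.8
= 260 + 36.78 + 6.79
= 303.57 mOsm/kg ≈ 303.6 mOsm/kg
Osmolar gap = measured − calculated = 313 − 303.6 = 9.4 mOsm/kg

9.4 mOsm/kg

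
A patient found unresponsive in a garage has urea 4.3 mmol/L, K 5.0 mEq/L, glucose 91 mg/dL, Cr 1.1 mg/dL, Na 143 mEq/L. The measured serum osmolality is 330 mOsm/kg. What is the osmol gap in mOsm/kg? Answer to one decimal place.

34.6 mOsm/kg

Calculated osmolality = 2·Na + glucose/18 + urea
= 2·143 + 91/18 + 4.3
= 286 + 5.06 + 4.30
= 295.36 mOsm/kg ≈ 295.4 mOsm/kg
Osmolar gap = measured − calculated = 330 − 295.4 = 34.6 mOsm/kg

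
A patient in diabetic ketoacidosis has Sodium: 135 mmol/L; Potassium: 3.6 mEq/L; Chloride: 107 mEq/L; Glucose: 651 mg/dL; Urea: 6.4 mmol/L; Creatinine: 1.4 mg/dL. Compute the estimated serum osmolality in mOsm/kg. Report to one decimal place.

312.6 mOsm/kg

Calculated osmolality = 2·Na + glucose/18 + urea
= 2·135 + 651/18 + 6.4
= 270 + 36.17 + 6.40
= 312.57 mOsm/kg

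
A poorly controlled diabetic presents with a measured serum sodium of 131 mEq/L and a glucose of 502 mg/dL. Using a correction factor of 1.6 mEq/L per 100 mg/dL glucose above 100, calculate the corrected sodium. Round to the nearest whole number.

Corrected Na = measured Na + 1.6 · (glucose − 100)/100
= 131 + 1.6 · (502 − 100)/100
= 131 + 6.4
= 137.4 mEq/L

137 mEq/L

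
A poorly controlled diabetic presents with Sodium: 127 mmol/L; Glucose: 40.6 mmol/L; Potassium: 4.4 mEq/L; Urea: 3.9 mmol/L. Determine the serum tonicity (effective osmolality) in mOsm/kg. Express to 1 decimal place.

Effective osmolality excludes urea (freely permeant across cell membranes):
2·Na + glucose
= 2·127 + 40.6
= 254 + 40.6
= 294.6 mOsm/kg

294.6 mOsm/kg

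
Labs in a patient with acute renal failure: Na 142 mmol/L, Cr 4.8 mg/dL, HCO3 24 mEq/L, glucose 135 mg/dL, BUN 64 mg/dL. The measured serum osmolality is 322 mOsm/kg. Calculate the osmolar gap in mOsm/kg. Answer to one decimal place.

Calculated osmolality = 2·Na + glucose/18 + BUN/2.8
= 2·142 + 135/18 + 64/2.8
= 284 + 7.50 + 22.86
= 314.36 mOsm/kg ≈ 314.4 mOsm/kg
Osmolar gap = measured − calculated = 322 − 314.4 = 7.6 mOsm/kg

7.6 mOsm/kg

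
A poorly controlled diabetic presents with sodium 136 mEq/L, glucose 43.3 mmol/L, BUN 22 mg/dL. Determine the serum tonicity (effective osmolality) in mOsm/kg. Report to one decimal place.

Effective osmolality excludes urea (freely permeant across cell membranes):
2·Na + glucose
= 2·136 + 43.3
= 272 + 43.3
= 315.3 mOsm/kg

315.3 mOsm/kg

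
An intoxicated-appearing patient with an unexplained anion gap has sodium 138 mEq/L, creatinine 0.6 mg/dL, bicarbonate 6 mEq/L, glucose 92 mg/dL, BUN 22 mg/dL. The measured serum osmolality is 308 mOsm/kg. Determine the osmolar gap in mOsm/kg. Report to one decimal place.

Calculated osmolality = 2·Na + glucose/18 + BUN/2.8
= 2·138 + 92/18 + 22/2.8
= 276 + 5.11 + 7.86
= 288.97 mOsm/kg ≈ 289.0 mOsm/kg
Osmolar gap = measured − calculated = 308 − 289.0 = 19.0 mOsm/kg

19.0 mOsm/kg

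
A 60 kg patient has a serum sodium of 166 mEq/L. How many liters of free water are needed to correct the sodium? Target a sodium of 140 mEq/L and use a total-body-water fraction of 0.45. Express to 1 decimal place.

TBW = 0.45 · 60 = 27 L
Free water deficit = TBW · (Na/140 − 1)
= 27 · (166/140 − 1)
= 27 · 0.1857
= 5.01 L

5.0 L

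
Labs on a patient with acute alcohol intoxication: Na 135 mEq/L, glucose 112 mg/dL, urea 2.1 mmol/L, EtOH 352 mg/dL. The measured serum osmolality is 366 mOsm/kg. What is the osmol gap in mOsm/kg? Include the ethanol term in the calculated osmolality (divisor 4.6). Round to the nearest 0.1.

Calculated osmolality = 2·Na + glucose/18 + urea + ethanol/4.6
= 2·135 + 112/18 + 2.1 + 352/4.6
= 270 + 6.22 + 2.10 + 76.52
= 354.84 mOsm/kg ≈ 354.8 mOsm/kg
Osmolar gap = measured − calculated = 366 − 354.8 = 11.2 mOsm/kg

11.2 mOsm/kg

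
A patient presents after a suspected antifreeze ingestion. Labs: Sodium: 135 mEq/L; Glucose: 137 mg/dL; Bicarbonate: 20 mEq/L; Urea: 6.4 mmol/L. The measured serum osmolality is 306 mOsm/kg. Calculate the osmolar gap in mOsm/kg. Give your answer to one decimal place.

22.0 mOsm/kg

Calculated osmolality = 2·Na + glucose/18 + urea
= 2·135 + 137/18 + 6.4
= 270 + 7.61 + 6.40
= 284.01 mOsm/kg ≈ 284.0 mOsm/kg
Osmolar gap = measured − calculated = 306 − 284.0 = 22.0 mOsm/kg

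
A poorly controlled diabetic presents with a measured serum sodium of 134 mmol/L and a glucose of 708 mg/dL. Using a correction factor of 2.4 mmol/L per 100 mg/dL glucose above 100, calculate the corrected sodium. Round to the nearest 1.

Corrected Na = measured Na + 2.4 · (glucose − 100)/100
= 134 + 2.4 · (708 − 100)/100
= 134 + 14.6
= 148.6 mmol/L

149 mmol/L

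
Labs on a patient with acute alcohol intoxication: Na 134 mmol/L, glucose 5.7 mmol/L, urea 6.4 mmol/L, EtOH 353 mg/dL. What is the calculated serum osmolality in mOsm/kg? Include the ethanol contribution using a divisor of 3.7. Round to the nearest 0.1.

375.5 mOsm/kg

Calculated osmolality = 2·Na + glucose + urea + ethanol/3.7
= 2·134 + 5.7 + 6.4 + 353/3.7
= 268 + 5.70 + 6.40 + 95.41
= 375.51 mOsm/kg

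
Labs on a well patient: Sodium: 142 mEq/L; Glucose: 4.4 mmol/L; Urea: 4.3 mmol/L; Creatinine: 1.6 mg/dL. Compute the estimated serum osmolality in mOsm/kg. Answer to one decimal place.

292.7 mOsm/kg

Calculated osmolality = 2·Na + glucose + urea
= 2·142 + 4.4 + 4.3
= 284 + 4.40 + 4.30
= 292.7 mOsm/kg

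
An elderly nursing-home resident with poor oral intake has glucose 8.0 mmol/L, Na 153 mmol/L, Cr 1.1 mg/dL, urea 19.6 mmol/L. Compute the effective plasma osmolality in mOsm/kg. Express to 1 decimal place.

Effective osmolality excludes urea (freely permeant across cell membranes):
2·Na + glucose
= 2·153 + 8
= 306 + 8
= 314 mOsm/kg

314.0 mOsm/kg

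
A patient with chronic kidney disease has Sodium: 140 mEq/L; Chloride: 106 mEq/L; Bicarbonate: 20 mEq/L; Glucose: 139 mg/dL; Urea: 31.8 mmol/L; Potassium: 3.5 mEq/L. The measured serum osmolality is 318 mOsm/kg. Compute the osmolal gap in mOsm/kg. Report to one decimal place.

-1.5 mOsm/kg

Calculated osmolality = 2·Na + glucose/18 + urea
= 2·140 + 139/18 + 31.8
= 280 + 7.72 + 31.80
= 319.52 mOsm/kg ≈ 319.5 mOsm/kg
Osmolar gap = measured − calculated = 318 − 319.5 = -1.5 mOsm/kg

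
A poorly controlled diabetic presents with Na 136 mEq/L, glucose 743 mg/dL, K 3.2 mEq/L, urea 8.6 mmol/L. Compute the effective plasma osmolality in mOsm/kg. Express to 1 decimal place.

313.3 mOsm/kg

Effective osmolality excludes urea (freely permeant across cell membranes):
2·Na + glucose/18
= 2·136 + 743/18
= 272 + 41.28
= 313.28 mOsm/kg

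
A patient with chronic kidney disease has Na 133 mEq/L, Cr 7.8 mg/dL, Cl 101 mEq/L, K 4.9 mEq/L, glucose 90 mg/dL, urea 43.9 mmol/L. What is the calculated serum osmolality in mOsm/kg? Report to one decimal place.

314.9 mOsm/kg

Calculated osmolality = 2·Na + glucose/18 + urea
= 2·133 + 90/18 + 43.9
= 266 + 5 + 43.90
= 314.9 mOsm/kg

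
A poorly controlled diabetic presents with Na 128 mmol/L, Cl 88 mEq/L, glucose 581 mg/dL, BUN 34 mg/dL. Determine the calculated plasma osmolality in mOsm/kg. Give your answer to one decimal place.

300.4 mOsm/kg

Calculated osmolality = 2·Na + glucose/18 + BUN/2.8
= 2·128 + 581/18 + 34/2.8
= 256 + 32.28 + 12.14
= 300.42 mOsm/kg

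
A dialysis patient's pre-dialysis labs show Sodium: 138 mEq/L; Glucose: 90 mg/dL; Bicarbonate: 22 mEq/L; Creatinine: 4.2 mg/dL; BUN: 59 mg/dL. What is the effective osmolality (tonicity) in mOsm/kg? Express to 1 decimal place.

281.0 mOsm/kg

Effective osmolality excludes urea (freely permeant across cell membranes):
2·Na + glucose/18
= 2·138 + 90/18
= 276 + 5
= 281 mOsm/kg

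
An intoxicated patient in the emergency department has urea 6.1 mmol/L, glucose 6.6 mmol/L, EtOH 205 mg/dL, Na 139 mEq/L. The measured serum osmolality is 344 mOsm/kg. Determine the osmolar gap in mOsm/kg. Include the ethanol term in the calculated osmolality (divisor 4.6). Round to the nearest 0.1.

8.7 mOsm/kg

Calculated osmolality = 2·Na + glucose + urea + ethanol/4.6
= 2·139 + 6.6 + 6.1 + 205/4.6
= 278 + 6.60 + 6.10 + 44.57
= 335.27 mOsm/kg ≈ 335.3 mOsm/kg
Osmolar gap = measured − calculated = 344 − 335.3 = 8.7 mOsm/kg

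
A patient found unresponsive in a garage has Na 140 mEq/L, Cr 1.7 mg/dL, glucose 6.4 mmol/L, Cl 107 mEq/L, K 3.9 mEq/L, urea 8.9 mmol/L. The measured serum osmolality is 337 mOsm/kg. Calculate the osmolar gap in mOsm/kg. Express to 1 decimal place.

41.7 mOsm/kg

Calculated osmolality = 2·Na + glucose + urea
= 2·140 + 6.4 + 8.9
= 280 + 6.40 + 8.90
= 295.3 mOsm/kg ≈ 295.3 mOsm/kg
Osmolar gap = measured − calculated = 337 − 295.3 = 41.7 mOsm/kg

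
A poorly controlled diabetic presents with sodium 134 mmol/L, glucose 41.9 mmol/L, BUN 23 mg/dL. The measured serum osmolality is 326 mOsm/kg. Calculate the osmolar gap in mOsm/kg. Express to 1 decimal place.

7.9 mOsm/kg

Calculated osmolality = 2·Na + glucose + BUN/2.8
= 2·134 + 41.9 + 23/2.8
= 268 + 41.90 + 8.21
= 318.11 mOsm/kg ≈ 318.1 mOsm/kg
Osmolar gap = measured − calculated = 326 − 318.1 = 7.9 mOsm/kg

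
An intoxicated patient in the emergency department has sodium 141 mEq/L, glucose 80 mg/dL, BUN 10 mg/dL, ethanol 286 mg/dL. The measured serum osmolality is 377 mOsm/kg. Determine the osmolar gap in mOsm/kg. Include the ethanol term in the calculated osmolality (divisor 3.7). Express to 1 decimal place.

9.7 mOsm/kg

Calculated osmolality = 2·Na + glucose/18 + BUN/2.8 + ethanol/3.7
= 2·141 + 80/18 + 10/2.8 + 286/3.7
= 282 + 4.44 + 3.57 + 77.30
= 367.31 mOsm/kg ≈ 367.3 mOsm/kg
Osmolar gap = measured − calculated = 377 − 367.3 = 9.7 mOsm/kg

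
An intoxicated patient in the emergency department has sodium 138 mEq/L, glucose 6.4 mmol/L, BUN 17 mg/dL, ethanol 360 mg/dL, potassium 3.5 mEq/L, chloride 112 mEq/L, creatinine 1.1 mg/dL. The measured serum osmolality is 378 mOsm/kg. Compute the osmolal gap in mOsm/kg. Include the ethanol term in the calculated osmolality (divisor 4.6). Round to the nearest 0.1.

Calculated osmolality = 2·Na + glucose + BUN/2.8 + ethanol/4.6
= 2·138 + 6.4 + 17/2.8 + 360/4.6
= 276 + 6.40 + 6.07 + 78.26
= 366.73 mOsm/kg ≈ 366.7 mOsm/kg
Osmolar gap = measured − calculated = 378 − 366.7 = 11.3 mOsm/kg

11.3 mOsm/kg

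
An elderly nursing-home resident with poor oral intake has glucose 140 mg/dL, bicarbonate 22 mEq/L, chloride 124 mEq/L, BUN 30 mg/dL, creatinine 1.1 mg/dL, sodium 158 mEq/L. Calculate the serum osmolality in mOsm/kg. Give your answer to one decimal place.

334.5 mOsm/kg

Calculated osmolality = 2·Na + glucose/18 + BUN/2.8
= 2·158 + 140/18 + 30/2.8
= 316 + 7.78 + 10.71
= 334.49 mOsm/kg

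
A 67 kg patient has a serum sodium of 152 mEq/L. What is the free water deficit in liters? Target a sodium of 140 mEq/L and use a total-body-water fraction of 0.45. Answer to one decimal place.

2.6 L

TBW = 0.45 · 67 = 30.15 L
Free water deficit = TBW · (Na/140 − 1)
= 30.15 · (152/140 − 1)
= 30.15 · 0.0857
= 2.58 L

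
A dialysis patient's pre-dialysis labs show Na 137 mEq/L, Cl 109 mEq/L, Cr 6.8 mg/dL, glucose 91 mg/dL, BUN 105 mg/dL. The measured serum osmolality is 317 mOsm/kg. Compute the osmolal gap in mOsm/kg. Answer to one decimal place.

0.4 mOsm/kg

Calculated osmolality = 2·Na + glucose/18 + BUN/2.8
= 2·137 + 91/18 + 105/2.8
= 274 + 5.06 + 37.50
= 316.56 mOsm/kg ≈ 316.6 mOsm/kg
Osmolar gap = measured − calculated = 317 − 316.6 = 0.4 mOsm/kg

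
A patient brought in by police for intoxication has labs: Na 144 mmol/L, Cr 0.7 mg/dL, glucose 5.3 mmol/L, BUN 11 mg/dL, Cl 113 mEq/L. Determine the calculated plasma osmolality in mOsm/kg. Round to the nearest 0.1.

297.2 mOsm/kg

Calculated osmolality = 2·Na + glucose + BUN/2.8
= 2·144 + 5.3 + 11/2.8
= 288 + 5.30 + 3.93
= 297.23 mOsm/kg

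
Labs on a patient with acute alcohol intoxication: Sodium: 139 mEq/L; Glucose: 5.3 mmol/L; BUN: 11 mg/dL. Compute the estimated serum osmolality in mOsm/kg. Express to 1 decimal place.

287.2 mOsm/kg

Calculated osmolality = 2·Na + glucose + BUN/2.8
= 2·139 + 5.3 + 11/2.8
= 278 + 5.30 + 3.93
= 287.23 mOsm/kg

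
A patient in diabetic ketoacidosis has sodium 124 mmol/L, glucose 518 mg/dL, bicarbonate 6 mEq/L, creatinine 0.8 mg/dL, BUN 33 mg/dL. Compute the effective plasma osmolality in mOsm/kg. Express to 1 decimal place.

276.8 mOsm/kg

Effective osmolality excludes urea (freely permeant across cell membranes):
2·Na + glucose/18
= 2·124 + 518/18
= 248 + 28.78
= 276.78 mOsm/kg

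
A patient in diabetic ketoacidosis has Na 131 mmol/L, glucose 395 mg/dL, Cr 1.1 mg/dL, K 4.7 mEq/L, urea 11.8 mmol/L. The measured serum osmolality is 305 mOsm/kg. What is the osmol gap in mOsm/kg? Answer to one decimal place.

9.3 mOsm/kg

Calculated osmolality = 2·Na + glucose/18 + urea
= 2·131 + 395/18 + 11.8
= 262 + 21.94 + 11.80
= 295.74 mOsm/kg ≈ 295.7 mOsm/kg
Osmolar gap = measured − calculated = 305 − 295.7 = 9.3 mOsm/kg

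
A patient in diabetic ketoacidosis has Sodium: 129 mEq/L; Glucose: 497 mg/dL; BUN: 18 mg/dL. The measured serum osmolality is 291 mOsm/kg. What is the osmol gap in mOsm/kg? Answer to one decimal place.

Calculated osmolality = 2·Na + glucose/18 + BUN/2.8
= 2·129 + 497/18 + 18/2.8
= 258 + 27.61 + 6.43
= 292.04 mOsm/kg ≈ 292.0 mOsm/kg
Osmolar gap = measured − calculated = 291 − 292.0 = -1.0 mOsm/kg

-1.0 mOsm/kg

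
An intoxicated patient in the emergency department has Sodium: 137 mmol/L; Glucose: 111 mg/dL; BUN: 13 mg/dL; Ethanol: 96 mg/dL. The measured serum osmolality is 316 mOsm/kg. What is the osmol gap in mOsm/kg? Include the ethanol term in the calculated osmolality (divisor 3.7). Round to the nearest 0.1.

Calculated osmolality = 2·Na + glucose/18 + BUN/2.8 + ethanol/3.7
= 2·137 + 111/18 + 13/2.8 + 96/3.7
= 274 + 6.17 + 4.64 + 25.95
= 310.76 mOsm/kg ≈ 310.8 mOsm/kg
Osmolar gap = measured − calculated = 316 − 310.8 = 5.2 mOsm/kg

5.2 mOsm/kg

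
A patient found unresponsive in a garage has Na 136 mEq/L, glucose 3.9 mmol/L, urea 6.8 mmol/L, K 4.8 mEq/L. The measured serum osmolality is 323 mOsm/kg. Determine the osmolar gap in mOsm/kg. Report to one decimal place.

40.3 mOsm/kg

Calculated osmolality = 2·Na + glucose + urea
= 2·136 + 3.9 + 6.8
= 272 + 3.90 + 6.80
= 282.7 mOsm/kg ≈ 282.7 mOsm/kg
Osmolar gap = measured − calculated = 323 − 282.7 = 40.3 mOsm/kg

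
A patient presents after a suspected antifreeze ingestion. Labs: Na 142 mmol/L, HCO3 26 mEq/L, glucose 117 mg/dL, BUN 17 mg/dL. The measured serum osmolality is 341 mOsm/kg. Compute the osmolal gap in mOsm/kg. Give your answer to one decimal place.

Calculated osmolality = 2·Na + glucose/18 + BUN/2.8
= 2·142 + 117/18 + 17/2.8
= 284 + 6.50 + 6.07
= 296.57 mOsm/kg ≈ 296.6 mOsm/kg
Osmolar gap = measured − calculated = 341 − 296.6 = 44.4 mOsm/kg

44.4 mOsm/kg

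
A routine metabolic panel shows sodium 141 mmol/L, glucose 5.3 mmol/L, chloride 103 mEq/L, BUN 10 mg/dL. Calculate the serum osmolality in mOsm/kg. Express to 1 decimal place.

290.9 mOsm/kg

Calculated osmolality = 2·Na + glucose + BUN/2.8
= 2·141 + 5.3 + 10/2.8
= 282 + 5.30 + 3.57
= 290.87 mOsm/kg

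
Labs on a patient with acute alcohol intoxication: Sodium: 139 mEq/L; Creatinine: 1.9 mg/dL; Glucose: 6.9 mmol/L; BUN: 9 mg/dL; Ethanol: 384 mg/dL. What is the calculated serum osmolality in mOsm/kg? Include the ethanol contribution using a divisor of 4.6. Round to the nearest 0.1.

Calculated osmolality = 2·Na + glucose + BUN/2.8 + ethanol/4.6
= 2·139 + 6.9 + 9/2.8 + 384/4.6
= 278 + 6.90 + 3.21 + 83.48
= 371.59 mOsm/kg

371.6 mOsm/kg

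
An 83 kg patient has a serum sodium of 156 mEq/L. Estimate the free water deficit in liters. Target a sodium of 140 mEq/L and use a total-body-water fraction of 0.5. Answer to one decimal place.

TBW = 0.5 · 83 = 41.5 L
Free water deficit = TBW · (Na/140 − 1)
= 41.5 · (156/140 − 1)
= 41.5 · 0.1143
= 4.74 L

4.7 L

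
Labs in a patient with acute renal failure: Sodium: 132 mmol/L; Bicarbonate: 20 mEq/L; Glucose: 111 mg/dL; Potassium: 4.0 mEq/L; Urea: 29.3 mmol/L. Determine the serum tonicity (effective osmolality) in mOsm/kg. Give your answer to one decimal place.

Effective osmolality excludes urea (freely permeant across cell membranes):
2·Na + glucose/18
= 2·132 + 111/18
= 264 + 6.17
= 270.17 mOsm/kg

270.2 mOsm/kg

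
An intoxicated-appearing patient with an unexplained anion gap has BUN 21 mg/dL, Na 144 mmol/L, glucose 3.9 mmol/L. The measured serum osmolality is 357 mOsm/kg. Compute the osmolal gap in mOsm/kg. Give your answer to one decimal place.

57.6 mOsm/kg

Calculated osmolality = 2·Na + glucose + BUN/2.8
= 2·144 + 3.9 + 21/2.8
= 288 + 3.90 + 7.50
= 299.4 mOsm/kg ≈ 299.4 mOsm/kg
Osmolar gap = measured − calculated = 357 − 299.4 = 57.6 mOsm/kg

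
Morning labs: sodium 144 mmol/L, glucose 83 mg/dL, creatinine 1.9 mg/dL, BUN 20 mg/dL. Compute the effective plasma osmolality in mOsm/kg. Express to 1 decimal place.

Effective osmolality excludes urea (freely permeant across cell membranes):
2·Na + glucose/18
= 2·144 + 83/18
= 288 + 4.61
= 292.61 mOsm/kg

292.6 mOsm/kg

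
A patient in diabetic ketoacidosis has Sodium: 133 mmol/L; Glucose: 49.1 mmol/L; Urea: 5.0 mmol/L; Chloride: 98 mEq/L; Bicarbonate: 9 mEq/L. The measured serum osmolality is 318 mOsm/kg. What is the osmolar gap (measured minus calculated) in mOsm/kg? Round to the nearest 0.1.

Calculated osmolality = 2·Na + glucose + urea
= 2·133 + 49.1 + 5
= 266 + 49.10 + 5
= 320.1 mOsm/kg ≈ 320.1 mOsm/kg
Osmolar gap = measured − calculated = 318 − 320.1 = -2.1 mOsm/kg

-2.1 mOsm/kg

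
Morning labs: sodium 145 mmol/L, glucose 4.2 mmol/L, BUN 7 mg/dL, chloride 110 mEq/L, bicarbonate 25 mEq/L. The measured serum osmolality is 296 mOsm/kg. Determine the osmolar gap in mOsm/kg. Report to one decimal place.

-0.7 mOsm/kg

Calculated osmolality = 2·Na + glucose + BUN/2.8
= 2·145 + 4.2 + 7/2.8
= 290 + 4.20 + 2.50
= 296.7 mOsm/kg ≈ 296.7 mOsm/kg
Osmolar gap = measured − calculated = 296 − 296.7 = -0.7 mOsm/kg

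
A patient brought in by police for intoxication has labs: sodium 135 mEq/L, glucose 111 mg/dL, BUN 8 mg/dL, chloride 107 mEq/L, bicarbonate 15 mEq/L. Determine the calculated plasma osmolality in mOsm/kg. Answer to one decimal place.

279.0 mOsm/kg

Calculated osmolality = 2·Na + glucose/18 + BUN/2.8
= 2·135 + 111/18 + 8/2.8
= 270 + 6.17 + 2.86
= 279.03 mOsm/kg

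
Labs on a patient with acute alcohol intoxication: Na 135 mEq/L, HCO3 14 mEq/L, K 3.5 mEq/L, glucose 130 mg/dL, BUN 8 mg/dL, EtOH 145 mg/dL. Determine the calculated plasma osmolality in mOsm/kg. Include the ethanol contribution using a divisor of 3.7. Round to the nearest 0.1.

319.3 mOsm/kg

Calculated osmolality = 2·Na + glucose/18 + BUN/2.8 + ethanol/3.7
= 2·135 + 130/18 + 8/2.8 + 145/3.7
= 270 + 7.22 + 2.86 + 39.19
= 319.27 mOsm/kg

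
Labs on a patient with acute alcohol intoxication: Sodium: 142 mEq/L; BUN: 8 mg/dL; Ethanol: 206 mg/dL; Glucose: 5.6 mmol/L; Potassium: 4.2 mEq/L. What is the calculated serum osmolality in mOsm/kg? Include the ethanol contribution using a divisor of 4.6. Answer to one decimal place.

337.2 mOsm/kg

Calculated osmolality = 2·Na + glucose + BUN/2.8 + ethanol/4.6
= 2·142 + 5.6 + 8/2.8 + 206/4.6
= 284 + 5.60 + 2.86 + 44.78
= 337.24 mOsm/kg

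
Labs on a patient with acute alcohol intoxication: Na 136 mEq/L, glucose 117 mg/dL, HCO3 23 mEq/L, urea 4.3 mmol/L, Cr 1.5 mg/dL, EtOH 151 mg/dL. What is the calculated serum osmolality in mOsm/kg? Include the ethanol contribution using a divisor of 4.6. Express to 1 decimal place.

315.6 mOsm/kg

Calculated osmolality = 2·Na + glucose/18 + urea + ethanol/4.6
= 2·136 + 117/18 + 4.3 + 151/4.6
= 272 + 6.50 + 4.30 + 32.83
= 315.63 mOsm/kg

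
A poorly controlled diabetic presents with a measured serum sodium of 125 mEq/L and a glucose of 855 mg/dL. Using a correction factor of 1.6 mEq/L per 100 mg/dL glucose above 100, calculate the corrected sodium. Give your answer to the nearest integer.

137 mEq/L

Corrected Na = measured Na + 1.6 · (glucose − 100)/100
= 125 + 1.6 · (855 − 100)/100
= 125 + 12.1
= 137.1 mEq/L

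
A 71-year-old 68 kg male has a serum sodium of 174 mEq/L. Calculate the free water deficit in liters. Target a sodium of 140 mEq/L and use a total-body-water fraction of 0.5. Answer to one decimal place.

TBW = 0.5 · 68 = 34 L
Free water deficit = TBW · (Na/140 − 1)
= 34 · (174/140 − 1)
= 34 · 0.2429
= 8.26 L

8.3 L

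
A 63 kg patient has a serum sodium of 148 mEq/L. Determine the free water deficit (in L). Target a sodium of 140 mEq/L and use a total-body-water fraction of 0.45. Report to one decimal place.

TBW = 0.45 · 63 = 28.35 L
Free water deficit = TBW · (Na/140 − 1)
= 28.35 · (148/140 − 1)
= 28.35 · 0.0571
= 1.62 L

1.6 L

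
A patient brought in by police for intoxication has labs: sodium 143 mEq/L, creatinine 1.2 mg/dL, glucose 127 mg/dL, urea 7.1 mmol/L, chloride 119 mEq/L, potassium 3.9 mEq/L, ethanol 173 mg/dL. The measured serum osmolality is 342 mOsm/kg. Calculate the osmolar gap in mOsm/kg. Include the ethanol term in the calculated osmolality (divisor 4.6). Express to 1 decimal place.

Calculated osmolality = 2·Na + glucose/18 + urea + ethanol/4.6
= 2·143 + 127/18 + 7.1 + 173/4.6
= 286 + 7.06 + 7.10 + 37.61
= 337.77 mOsm/kg ≈ 337.8 mOsm/kg
Osmolar gap = measured − calculated = 342 − 337.8 = 4.2 mOsm/kg

4.2 mOsm/kg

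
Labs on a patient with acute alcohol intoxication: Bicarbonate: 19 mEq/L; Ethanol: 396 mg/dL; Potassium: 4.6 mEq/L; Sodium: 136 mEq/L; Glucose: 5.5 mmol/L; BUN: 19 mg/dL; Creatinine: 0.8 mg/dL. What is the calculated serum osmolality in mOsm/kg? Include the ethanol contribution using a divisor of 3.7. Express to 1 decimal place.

Calculated osmolality = 2·Na + glucose + BUN/2.8 + ethanol/3.7
= 2·136 + 5.5 + 19/2.8 + 396/3.7
= 272 + 5.50 + 6.79 + 107.03
= 391.32 mOsm/kg

391.3 mOsm/kg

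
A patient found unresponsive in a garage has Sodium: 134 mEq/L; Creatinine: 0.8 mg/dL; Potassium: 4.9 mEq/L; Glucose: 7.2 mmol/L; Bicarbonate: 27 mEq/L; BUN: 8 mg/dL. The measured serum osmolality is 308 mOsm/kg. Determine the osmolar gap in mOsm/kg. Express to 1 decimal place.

29.9 mOsm/kg

Calculated osmolality = 2·Na + glucose + BUN/2.8
= 2·134 + 7.2 + 8/2.8
= 268 + 7.20 + 2.86
= 278.06 mOsm/kg ≈ 278.1 mOsm/kg
Osmolar gap = measured − calculated = 308 − 278.1 = 29.9 mOsm/kg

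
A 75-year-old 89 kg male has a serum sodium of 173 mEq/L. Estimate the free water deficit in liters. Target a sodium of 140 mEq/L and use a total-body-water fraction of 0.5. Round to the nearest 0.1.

TBW = 0.5 · 89 = 44.5 L
Free water deficit = TBW · (Na/140 − 1)
= 44.5 · (173/140 − 1)
= 44.5 · 0.2357
= 10.49 L

10.5 L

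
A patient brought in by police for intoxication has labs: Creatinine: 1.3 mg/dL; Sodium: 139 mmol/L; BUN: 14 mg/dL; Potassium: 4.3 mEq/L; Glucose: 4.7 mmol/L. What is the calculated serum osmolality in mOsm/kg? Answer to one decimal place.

Calculated osmolality = 2·Na + glucose + BUN/2.8
= 2·139 + 4.7 + 14/2.8
= 278 + 4.70 + 5
= 287.7 mOsm/kg

287.7 mOsm/kg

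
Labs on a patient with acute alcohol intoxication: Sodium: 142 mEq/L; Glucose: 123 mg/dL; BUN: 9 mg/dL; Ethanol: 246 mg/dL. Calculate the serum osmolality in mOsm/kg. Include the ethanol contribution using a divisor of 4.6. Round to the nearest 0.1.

347.5 mOsm/kg

Calculated osmolality = 2·Na + glucose/18 + BUN/2.8 + ethanol/4.6
= 2·142 + 123/18 + 9/2.8 + 246/4.6
= 284 + 6.83 + 3.21 + 53.48
= 347.52 mOsm/kg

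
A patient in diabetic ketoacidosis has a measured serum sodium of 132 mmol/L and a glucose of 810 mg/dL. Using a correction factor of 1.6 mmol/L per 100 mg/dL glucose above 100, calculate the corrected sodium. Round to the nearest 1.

143 mmol/L

Corrected Na = measured Na + 1.6 · (glucose − 100)/100
= 132 + 1.6 · (810 − 100)/100
= 132 + 11.4
= 143.4 mmol/L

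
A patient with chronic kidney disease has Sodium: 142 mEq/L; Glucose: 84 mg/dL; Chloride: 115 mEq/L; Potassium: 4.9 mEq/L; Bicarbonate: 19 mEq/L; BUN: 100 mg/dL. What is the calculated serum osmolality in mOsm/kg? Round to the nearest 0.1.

324.4 mOsm/kg

Calculated osmolality = 2·Na + glucose/18 + BUN/2.8
= 2·142 + 84/18 + 100/2.8
= 284 + 4.67 + 35.71
= 324.38 mOsm/kg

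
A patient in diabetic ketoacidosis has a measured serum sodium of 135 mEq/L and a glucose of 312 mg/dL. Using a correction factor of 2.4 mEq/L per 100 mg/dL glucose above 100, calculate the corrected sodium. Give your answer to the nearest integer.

Corrected Na = measured Na + 2.4 · (glucose − 100)/100
= 135 + 2.4 · (312 − 100)/100
= 135 + 5.1
= 140.1 mEq/L

140 mEq/L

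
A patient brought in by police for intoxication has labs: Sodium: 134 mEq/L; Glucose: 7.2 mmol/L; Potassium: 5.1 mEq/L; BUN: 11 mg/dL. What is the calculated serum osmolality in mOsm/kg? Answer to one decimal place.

279.1 mOsm/kg

Calculated osmolality = 2·Na + glucose + BUN/2.8
= 2·134 + 7.2 + 11/2.8
= 268 + 7.20 + 3.93
= 279.13 mOsm/kg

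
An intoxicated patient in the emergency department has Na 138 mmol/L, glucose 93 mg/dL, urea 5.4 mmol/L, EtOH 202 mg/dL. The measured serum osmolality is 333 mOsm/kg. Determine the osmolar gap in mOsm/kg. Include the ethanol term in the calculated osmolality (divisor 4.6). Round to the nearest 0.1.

2.5 mOsm/kg

Calculated osmolality = 2·Na + glucose/18 + urea + ethanol/4.6
= 2·138 + 93/18 + 5.4 + 202/4.6
= 276 + 5.17 + 5.40 + 43.91
= 330.48 mOsm/kg ≈ 330.5 mOsm/kg
Osmolar gap = measured − calculated = 333 − 330.5 = 2.5 mOsm/kg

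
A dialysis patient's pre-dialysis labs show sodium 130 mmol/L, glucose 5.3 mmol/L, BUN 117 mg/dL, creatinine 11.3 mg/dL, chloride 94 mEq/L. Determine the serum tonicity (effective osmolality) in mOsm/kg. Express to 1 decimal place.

265.3 mOsm/kg

Effective osmolality excludes urea (freely permeant across cell membranes):
2·Na + glucose
= 2·130 + 5.3
= 260 + 5.3
= 265.3 mOsm/kg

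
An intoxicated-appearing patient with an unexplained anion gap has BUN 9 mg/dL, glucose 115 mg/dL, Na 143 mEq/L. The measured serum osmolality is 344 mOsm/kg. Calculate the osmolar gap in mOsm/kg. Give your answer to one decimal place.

Calculated osmolality = 2·Na + glucose/18 + BUN/2.8
= 2·143 + 115/18 + 9/2.8
= 286 + 6.39 + 3.21
= 295.6 mOsm/kg ≈ 295.6 mOsm/kg
Osmolar gap = measured − calculated = 344 − 295.6 = 48.4 mOsm/kg

48.4 mOsm/kg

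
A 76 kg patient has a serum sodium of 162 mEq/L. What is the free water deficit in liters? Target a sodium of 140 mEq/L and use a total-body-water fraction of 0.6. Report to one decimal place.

TBW = 0.6 · 76 = 45.6 L
Free water deficit = TBW · (Na/140 − 1)
= 45.6 · (162/140 − 1)
= 45.6 · 0.1571
= 7.16 L

7.2 L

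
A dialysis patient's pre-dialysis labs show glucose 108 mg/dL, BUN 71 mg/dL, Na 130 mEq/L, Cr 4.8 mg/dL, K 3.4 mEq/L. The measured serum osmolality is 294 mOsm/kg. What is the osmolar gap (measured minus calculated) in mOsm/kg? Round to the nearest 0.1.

2.6 mOsm/kg

Calculated osmolality = 2·Na + glucose/18 + BUN/2.8
= 2·130 + 108/18 + 71/2.8
= 260 + 6 + 25.36
= 291.36 mOsm/kg ≈ 291.4 mOsm/kg
Osmolar gap = measured − calculated = 294 − 291.4 = 2.6 mOsm/kg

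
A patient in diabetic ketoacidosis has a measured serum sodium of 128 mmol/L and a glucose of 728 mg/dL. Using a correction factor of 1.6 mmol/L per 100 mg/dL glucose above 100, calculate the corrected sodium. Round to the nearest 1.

138 mmol/L

Corrected Na = measured Na + 1.6 · (glucose − 100)/100
= 128 + 1.6 · (728 − 100)/100
= 128 + 10
= 138 mmol/L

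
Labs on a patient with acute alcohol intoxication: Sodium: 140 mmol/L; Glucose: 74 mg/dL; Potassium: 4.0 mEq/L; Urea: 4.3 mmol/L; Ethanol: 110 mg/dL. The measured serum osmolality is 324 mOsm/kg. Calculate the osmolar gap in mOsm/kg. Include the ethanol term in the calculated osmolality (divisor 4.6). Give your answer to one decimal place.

Calculated osmolality = 2·Na + glucose/18 + urea + ethanol/4.6
= 2·140 + 74/18 + 4.3 + 110/4.6
= 280 + 4.11 + 4.30 + 23.91
= 312.32 mOsm/kg ≈ 312.3 mOsm/kg
Osmolar gap = measured − calculated = 324 − 312.3 = 11.7 mOsm/kg

11.7 mOsm/kg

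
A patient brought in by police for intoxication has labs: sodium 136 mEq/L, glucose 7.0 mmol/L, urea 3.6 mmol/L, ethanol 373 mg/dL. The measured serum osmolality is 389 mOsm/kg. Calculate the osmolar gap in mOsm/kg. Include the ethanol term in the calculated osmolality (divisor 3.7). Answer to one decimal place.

Calculated osmolality = 2·Na + glucose + urea + ethanol/3.7
= 2·136 + 7 + 3.6 + 373/3.7
= 272 + 7 + 3.60 + 100.81
= 383.41 mOsm/kg ≈ 383.4 mOsm/kg
Osmolar gap = measured − calculated = 389 − 383.4 = 5.6 mOsm/kg

5.6 mOsm/kg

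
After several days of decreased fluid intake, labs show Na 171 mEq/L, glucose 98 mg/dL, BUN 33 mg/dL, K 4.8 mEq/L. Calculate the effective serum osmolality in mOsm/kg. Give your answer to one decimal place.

347.4 mOsm/kg

Effective osmolality excludes urea (freely permeant across cell membranes):
2·Na + glucose/18
= 2·171 + 98/18
= 342 + 5.44
= 347.44 mOsm/kg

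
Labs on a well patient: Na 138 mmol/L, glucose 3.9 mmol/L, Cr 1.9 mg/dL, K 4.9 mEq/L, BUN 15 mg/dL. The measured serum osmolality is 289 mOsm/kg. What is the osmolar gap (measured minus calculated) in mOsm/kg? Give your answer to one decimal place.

3.7 mOsm/kg

Calculated osmolality = 2·Na + glucose + BUN/2.8
= 2·138 + 3.9 + 15/2.8
= 276 + 3.90 + 5.36
= 285.26 mOsm/kg ≈ 285.3 mOsm/kg
Osmolar gap = measured − calculated = 289 − 285.3 = 3.7 mOsm/kg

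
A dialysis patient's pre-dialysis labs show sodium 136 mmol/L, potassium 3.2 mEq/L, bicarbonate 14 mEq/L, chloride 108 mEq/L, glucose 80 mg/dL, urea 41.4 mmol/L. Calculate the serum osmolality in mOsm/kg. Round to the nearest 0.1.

Calculated osmolality = 2·Na + glucose/18 + urea
= 2·136 + 80/18 + 41.4
= 272 + 4.44 + 41.40
= 317.84 mOsm/kg

317.8 mOsm/kg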